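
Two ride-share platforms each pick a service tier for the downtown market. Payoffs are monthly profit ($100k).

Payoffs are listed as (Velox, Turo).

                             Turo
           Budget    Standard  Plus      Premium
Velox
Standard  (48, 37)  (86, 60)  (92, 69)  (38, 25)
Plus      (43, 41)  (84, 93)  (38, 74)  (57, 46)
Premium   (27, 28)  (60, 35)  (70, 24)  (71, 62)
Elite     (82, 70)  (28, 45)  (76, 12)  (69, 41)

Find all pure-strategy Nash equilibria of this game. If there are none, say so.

Velox against Budget: payoffs 48, 43, 27, 82 → best response Elite.
Velox against Standard: payoffs 86, 84, 60, 28 → best response Standard.
Velox against Plus: payoffs 92, 38, 70, 76 → best response Standard.
Velox against Premium: payoffs 38, 57, 71, 69 → best response Premium.
Turo against Standard: payoffs 37, 60, 69, 25 → best response Plus.
Turo against Plus: payoffs 41, 93, 74, 46 → best response Standard.
Turo against Premium: payoffs 28, 35, 24, 62 → best response Premium.
Turo against Elite: payoffs 70, 45, 12, 41 → best response Budget.
Mutual best responses: (Standard, Plus); (Premium, Premium); (Elite, Budget).

Pure-strategy Nash equilibria: (Standard, Plus); (Premium, Premium); (Elite, Budget)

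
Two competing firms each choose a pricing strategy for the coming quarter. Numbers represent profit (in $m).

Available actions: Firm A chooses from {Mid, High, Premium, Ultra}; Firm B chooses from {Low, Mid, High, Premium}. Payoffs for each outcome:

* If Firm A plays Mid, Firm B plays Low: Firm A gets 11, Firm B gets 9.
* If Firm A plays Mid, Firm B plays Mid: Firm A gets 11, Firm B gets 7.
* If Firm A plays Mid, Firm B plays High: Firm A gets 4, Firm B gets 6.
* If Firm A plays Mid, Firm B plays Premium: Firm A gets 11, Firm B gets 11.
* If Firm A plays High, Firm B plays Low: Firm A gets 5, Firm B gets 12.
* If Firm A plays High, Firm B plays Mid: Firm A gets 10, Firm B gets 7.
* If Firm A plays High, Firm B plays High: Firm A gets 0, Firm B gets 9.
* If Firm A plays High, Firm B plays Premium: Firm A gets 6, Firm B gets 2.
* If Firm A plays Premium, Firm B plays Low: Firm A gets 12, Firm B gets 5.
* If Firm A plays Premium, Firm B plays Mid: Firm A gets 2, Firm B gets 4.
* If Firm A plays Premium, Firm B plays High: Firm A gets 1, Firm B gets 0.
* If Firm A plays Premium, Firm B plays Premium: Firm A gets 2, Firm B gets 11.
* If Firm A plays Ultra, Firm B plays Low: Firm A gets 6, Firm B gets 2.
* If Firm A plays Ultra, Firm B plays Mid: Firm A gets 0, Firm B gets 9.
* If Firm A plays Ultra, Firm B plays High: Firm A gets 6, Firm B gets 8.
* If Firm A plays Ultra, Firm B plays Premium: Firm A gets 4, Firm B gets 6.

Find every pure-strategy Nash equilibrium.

(Mid, Low): Firm A can switch to Premium (11 → 12). Not NE.
(Mid, Mid): Firm B can switch to Low (7 → 9). Not NE.
(Mid, High): Firm A can switch to Ultra (4 → 6). Not NE.
(Mid, Premium): Firm A gets 11, best alternative 6; Firm B gets 11, best alternative 9. No profitable deviation — NE.
(High, Low): Firm A can switch to Mid (5 → 11). Not NE.
(High, Mid): Firm A can switch to Mid (10 → 11). Not NE.
(High, High): Firm A can switch to Mid (0 → 4). Not NE.
(High, Premium): Firm A can switch to Mid (6 → 11). Not NE.
(Premium, Low): Firm B can switch to Premium (5 → 11). Not NE.
(Premium, Mid): Firm A can switch to Mid (2 → 11). Not NE.
(Premium, High): Firm A can switch to Mid (1 → 4). Not NE.
(The remaining 5 profiles each have a profitable deviation by the same check.)

The unique pure-strategy Nash equilibrium is (Mid, Premium).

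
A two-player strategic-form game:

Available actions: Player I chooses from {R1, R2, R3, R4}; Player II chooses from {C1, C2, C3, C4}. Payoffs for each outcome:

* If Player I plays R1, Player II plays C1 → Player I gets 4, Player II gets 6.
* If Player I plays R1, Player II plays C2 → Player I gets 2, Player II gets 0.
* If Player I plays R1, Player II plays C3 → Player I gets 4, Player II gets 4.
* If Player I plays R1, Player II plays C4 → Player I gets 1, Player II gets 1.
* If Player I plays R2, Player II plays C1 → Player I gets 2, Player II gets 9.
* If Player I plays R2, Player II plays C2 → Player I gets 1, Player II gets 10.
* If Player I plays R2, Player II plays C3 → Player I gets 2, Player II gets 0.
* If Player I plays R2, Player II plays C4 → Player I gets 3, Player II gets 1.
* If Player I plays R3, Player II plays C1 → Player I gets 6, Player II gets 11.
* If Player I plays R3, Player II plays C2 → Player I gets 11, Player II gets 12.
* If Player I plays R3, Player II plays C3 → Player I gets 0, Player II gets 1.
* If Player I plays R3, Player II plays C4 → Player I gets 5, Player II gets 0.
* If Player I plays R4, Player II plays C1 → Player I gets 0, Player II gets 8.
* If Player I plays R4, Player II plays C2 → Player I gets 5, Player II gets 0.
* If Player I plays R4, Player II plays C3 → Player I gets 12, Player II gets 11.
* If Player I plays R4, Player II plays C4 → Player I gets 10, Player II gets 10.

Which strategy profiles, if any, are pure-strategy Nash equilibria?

The pure Nash equilibria are (R3, C2) and (R4, C3).

(R1, C1): Player I can switch to R3 (4 → 6). Not NE.
(R1, C2): Player I can switch to R3 (2 → 11). Not NE.
(R1, C3): Player I can switch to R4 (4 → 12). Not NE.
(R1, C4): Player I can switch to R2 (1 → 3). Not NE.
(R2, C1): Player I can switch to R1 (2 → 4). Not NE.
(R2, C2): Player I can switch to R1 (1 → 2). Not NE.
(R2, C3): Player I can switch to R1 (2 → 4). Not NE.
(R2, C4): Player I can switch to R3 (3 → 5). Not NE.
(R3, C1): Player II can switch to C2 (11 → 12). Not NE.
(R3, C2): Player I gets 11, best alternative 5; Player II gets 12, best alternative 11. No profitable deviation — NE.
(R3, C3): Player I can switch to R1 (0 → 4). Not NE.
(R4, C3): Player I gets 12, best alternative 4; Player II gets 11, best alternative 10. No profitable deviation — NE.
(The remaining 4 profiles each have a profitable deviation by the same check.)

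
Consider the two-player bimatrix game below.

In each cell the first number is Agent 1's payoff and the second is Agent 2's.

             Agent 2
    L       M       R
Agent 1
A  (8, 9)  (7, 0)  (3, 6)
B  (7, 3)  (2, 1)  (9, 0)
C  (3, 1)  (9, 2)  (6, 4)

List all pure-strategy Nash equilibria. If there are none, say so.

(A, L)

For each player, find the best response to each opponent profile; mutual best responses are the pure NE.
Agent 1 against L: payoffs 8, 7, 3 → best response A.
Agent 1 against M: payoffs 7, 2, 9 → best response C.
Agent 1 against R: payoffs 3, 9, 6 → best response B.
Agent 2 against A: payoffs 9, 0, 6 → best response L.
Agent 2 against B: payoffs 3, 1, 0 → best response L.
Agent 2 against C: payoffs 1, 2, 4 → best response R.
Mutual best responses: (A, L).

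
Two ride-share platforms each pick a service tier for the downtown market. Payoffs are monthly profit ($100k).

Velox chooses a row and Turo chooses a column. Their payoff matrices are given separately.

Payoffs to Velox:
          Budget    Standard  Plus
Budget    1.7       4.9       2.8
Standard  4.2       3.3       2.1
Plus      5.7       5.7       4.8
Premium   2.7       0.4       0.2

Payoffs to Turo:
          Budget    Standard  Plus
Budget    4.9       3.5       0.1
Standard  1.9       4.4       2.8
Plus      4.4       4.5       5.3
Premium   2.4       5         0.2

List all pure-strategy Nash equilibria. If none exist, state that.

(Plus, Plus)

Mark each player's best response to every combination of opponents' strategies; a profile where every player is best-responding is a pure Nash equilibrium.
Velox against Budget: payoffs 1.7, 4.2, 5.7, 2.7 → best response Plus.
Velox against Standard: payoffs 4.9, 3.3, 5.7, 0.4 → best response Plus.
Velox against Plus: payoffs 2.8, 2.1, 4.8, 0.2 → best response Plus.
Turo against Budget: payoffs 4.9, 3.5, 0.1 → best response Budget.
Turo against Standard: payoffs 1.9, 4.4, 2.8 → best response Standard.
Turo against Plus: payoffs 4.4, 4.5, 5.3 → best response Plus.
Turo against Premium: payoffs 2.4, 5, 0.2 → best response Standard.
Mutual best responses: (Plus, Plus).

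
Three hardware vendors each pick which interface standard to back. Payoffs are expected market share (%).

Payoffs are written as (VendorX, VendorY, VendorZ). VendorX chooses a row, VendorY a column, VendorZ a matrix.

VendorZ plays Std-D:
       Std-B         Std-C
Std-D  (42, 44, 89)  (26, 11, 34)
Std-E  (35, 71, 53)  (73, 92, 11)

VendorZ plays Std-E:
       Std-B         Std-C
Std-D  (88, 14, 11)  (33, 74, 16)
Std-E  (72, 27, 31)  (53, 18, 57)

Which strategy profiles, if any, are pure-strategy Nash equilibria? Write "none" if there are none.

(Std-D, Std-B, Std-D): VendorX gets 42, best alternative 35; VendorY gets 44, best alternative 11; VendorZ gets 89, best alternative 11. No profitable deviation — NE.
(Std-D, Std-B, Std-E): VendorY can switch to Std-C (14 → 74). Not NE.
(Std-D, Std-C, Std-D): VendorX can switch to Std-E (26 → 73). Not NE.
(Std-D, Std-C, Std-E): VendorX can switch to Std-E (33 → 53). Not NE.
(Std-E, Std-B, Std-D): VendorX can switch to Std-D (35 → 42). Not NE.
(Std-E, Std-B, Std-E): VendorX can switch to Std-D (72 → 88). Not NE.
(Std-E, Std-C, Std-D): VendorZ can switch to Std-E (11 → 57). Not NE.
(Std-E, Std-C, Std-E): VendorY can switch to Std-B (18 → 27). Not NE.

Pure NE: (Std-D, Std-B, Std-D)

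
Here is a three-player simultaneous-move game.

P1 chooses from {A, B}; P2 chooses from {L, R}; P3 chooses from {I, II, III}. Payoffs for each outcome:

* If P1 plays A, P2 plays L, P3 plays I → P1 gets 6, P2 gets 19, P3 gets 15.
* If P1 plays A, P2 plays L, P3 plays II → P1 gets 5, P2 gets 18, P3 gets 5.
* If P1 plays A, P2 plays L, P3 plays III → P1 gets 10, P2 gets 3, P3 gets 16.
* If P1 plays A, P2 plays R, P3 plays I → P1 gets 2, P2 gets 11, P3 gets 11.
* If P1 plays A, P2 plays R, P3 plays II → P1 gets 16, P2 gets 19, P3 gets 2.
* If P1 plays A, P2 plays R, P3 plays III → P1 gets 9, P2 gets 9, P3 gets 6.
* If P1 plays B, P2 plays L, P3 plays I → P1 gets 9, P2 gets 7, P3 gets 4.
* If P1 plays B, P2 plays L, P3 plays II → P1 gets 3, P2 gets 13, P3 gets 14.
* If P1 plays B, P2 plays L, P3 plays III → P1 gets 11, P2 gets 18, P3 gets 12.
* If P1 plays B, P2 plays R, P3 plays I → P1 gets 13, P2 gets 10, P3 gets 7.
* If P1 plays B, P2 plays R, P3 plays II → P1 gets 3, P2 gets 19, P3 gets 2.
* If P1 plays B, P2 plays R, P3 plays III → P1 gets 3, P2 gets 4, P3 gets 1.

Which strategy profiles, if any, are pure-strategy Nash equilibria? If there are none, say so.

Mark each player's best response to every combination of opponents' strategies; a profile where every player is best-responding is a pure Nash equilibrium.
P1 against (L, I): payoffs 6, 9 → best response B.
P1 against (L, II): payoffs 5, 3 → best response A.
P1 against (L, III): payoffs 10, 11 → best response B.
P1 against (R, I): payoffs 2, 13 → best response B.
P1 against (R, II): payoffs 16, 3 → best response A.
P1 against (R, III): payoffs 9, 3 → best response A.
P2 against (A, I): payoffs 19, 11 → best response L.
P2 against (A, II): payoffs 18, 19 → best response R.
P2 against (A, III): payoffs 3, 9 → best response R.
P2 against (B, I): payoffs 7, 10 → best response R.
P2 against (B, II): payoffs 13, 19 → best response R.
P2 against (B, III): payoffs 18, 4 → best response L.
P3 against (A, L): payoffs 15, 5, 16 → best response III.
P3 against (A, R): payoffs 11, 2, 6 → best response I.
P3 against (B, L): payoffs 4, 14, 12 → best response II.
P3 against (B, R): payoffs 7, 2, 1 → best response I.
Mutual best responses: (B, R, I).

Pure NE: (B, R, I)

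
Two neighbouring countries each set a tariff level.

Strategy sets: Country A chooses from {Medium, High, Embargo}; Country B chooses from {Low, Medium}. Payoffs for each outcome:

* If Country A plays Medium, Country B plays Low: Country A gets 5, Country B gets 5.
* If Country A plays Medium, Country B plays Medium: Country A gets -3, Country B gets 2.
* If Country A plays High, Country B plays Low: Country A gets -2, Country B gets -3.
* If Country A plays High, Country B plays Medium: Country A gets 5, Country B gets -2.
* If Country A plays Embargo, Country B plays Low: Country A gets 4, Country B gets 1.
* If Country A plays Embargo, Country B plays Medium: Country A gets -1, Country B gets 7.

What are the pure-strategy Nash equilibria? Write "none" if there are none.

Country A against Low: payoffs 5, -2, 4 → best response Medium.
Country A against Medium: payoffs -3, 5, -1 → best response High.
Country B against Medium: payoffs 5, 2 → best response Low.
Country B against High: payoffs -3, -2 → best response Medium.
Country B against Embargo: payoffs 1, 7 → best response Medium.
Mutual best responses: (Medium, Low); (High, Medium).

Pure-strategy Nash equilibria: (Medium, Low), (High, Medium)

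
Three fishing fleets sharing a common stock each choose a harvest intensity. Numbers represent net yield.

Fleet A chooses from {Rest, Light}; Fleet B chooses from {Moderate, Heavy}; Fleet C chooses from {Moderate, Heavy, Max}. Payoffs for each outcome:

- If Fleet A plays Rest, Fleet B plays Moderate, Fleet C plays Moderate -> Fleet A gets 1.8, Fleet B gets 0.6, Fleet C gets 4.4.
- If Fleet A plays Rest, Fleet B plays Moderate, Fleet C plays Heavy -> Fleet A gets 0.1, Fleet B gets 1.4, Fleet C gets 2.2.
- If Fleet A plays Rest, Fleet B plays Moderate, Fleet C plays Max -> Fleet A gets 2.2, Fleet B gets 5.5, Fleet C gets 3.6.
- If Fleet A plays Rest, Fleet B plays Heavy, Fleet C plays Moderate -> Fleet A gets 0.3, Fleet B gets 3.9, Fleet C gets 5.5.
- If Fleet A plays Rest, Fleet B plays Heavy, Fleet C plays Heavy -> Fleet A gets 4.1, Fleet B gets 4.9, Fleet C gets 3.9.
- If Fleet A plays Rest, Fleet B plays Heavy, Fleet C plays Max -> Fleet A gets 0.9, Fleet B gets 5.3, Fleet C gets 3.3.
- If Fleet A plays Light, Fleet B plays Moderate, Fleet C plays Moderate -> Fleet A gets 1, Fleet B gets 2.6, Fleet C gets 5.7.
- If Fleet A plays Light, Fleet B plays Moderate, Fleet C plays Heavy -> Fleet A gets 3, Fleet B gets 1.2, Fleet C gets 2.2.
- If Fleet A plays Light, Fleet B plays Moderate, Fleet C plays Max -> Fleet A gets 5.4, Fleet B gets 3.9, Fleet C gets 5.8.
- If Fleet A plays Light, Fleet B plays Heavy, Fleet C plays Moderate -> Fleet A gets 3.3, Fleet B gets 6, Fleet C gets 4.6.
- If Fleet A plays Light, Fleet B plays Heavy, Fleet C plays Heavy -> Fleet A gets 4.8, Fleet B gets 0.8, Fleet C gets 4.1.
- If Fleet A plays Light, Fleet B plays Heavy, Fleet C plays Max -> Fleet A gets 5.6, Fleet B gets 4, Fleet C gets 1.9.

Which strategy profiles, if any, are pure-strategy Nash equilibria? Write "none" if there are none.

The unique pure-strategy Nash equilibrium is (Light, Heavy, Moderate).

Fleet A against (Moderate, Moderate): payoffs 1.8, 1 → best response Rest.
Fleet A against (Moderate, Heavy): payoffs 0.1, 3 → best response Light.
Fleet A against (Moderate, Max): payoffs 2.2, 5.4 → best response Light.
Fleet A against (Heavy, Moderate): payoffs 0.3, 3.3 → best response Light.
Fleet A against (Heavy, Heavy): payoffs 4.1, 4.8 → best response Light.
Fleet A against (Heavy, Max): payoffs 0.9, 5.6 → best response Light.
Fleet B against (Rest, Moderate): payoffs 0.6, 3.9 → best response Heavy.
Fleet B against (Rest, Heavy): payoffs 1.4, 4.9 → best response Heavy.
Fleet B against (Rest, Max): payoffs 5.5, 5.3 → best response Moderate.
Fleet B against (Light, Moderate): payoffs 2.6, 6 → best response Heavy.
Fleet B against (Light, Heavy): payoffs 1.2, 0.8 → best response Moderate.
Fleet B against (Light, Max): payoffs 3.9, 4 → best response Heavy.
Fleet C against (Rest, Moderate): payoffs 4.4, 2.2, 3.6 → best response Moderate.
Fleet C against (Rest, Heavy): payoffs 5.5, 3.9, 3.3 → best response Moderate.
Fleet C against (Light, Moderate): payoffs 5.7, 2.2, 5.8 → best response Max.
Fleet C against (Light, Heavy): payoffs 4.6, 4.1, 1.9 → best response Moderate.
Mutual best responses: (Light, Heavy, Moderate).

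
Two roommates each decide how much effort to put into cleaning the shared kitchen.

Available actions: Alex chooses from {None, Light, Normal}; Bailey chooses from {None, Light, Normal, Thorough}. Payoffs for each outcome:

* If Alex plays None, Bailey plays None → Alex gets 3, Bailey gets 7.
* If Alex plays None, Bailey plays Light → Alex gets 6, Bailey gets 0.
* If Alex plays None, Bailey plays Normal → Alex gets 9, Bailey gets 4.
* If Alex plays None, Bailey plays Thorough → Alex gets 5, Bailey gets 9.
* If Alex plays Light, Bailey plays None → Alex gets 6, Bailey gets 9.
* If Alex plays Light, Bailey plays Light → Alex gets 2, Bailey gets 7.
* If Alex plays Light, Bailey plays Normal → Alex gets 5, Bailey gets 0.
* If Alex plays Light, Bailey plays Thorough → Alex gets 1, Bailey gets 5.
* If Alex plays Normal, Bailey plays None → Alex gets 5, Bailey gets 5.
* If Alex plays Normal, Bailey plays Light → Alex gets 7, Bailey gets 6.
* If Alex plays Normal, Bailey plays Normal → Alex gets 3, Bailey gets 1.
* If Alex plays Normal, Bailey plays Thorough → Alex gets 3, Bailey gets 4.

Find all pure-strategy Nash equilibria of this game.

Alex against None: payoffs 3, 6, 5 → best response Light.
Alex against Light: payoffs 6, 2, 7 → best response Normal.
Alex against Normal: payoffs 9, 5, 3 → best response None.
Alex against Thorough: payoffs 5, 1, 3 → best response None.
Bailey against None: payoffs 7, 0, 4, 9 → best response Thorough.
Bailey against Light: payoffs 9, 7, 0, 5 → best response None.
Bailey against Normal: payoffs 5, 6, 1, 4 → best response Light.
Mutual best responses: (None, Thorough); (Light, None); (Normal, Light).

Pure-strategy Nash equilibria: (None, Thorough); (Light, None); (Normal, Light)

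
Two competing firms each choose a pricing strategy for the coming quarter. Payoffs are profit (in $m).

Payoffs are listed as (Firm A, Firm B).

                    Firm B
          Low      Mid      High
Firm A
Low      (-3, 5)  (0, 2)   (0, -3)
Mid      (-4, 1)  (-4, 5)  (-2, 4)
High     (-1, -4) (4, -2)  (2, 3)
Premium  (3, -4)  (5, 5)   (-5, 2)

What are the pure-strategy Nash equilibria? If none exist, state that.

(High, High) and (Premium, Mid)

Firm A against Low: payoffs -3, -4, -1, 3 → best response Premium.
Firm A against Mid: payoffs 0, -4, 4, 5 → best response Premium.
Firm A against High: payoffs 0, -2, 2, -5 → best response High.
Firm B against Low: payoffs 5, 2, -3 → best response Low.
Firm B against Mid: payoffs 1, 5, 4 → best response Mid.
Firm B against High: payoffs -4, -2, 3 → best response High.
Firm B against Premium: payoffs -4, 5, 2 → best response Mid.
Mutual best responses: (High, High); (Premium, Mid).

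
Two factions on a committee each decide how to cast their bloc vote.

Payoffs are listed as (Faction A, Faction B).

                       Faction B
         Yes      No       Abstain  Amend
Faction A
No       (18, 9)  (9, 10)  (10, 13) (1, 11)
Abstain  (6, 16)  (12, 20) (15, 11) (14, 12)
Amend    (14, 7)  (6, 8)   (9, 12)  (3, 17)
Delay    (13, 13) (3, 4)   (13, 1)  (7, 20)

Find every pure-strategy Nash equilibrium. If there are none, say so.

(Abstain, No)

Faction A against Yes: payoffs 18, 6, 14, 13 → best response No.
Faction A against No: payoffs 9, 12, 6, 3 → best response Abstain.
Faction A against Abstain: payoffs 10, 15, 9, 13 → best response Abstain.
Faction A against Amend: payoffs 1, 14, 3, 7 → best response Abstain.
Faction B against No: payoffs 9, 10, 13, 11 → best response Abstain.
Faction B against Abstain: payoffs 16, 20, 11, 12 → best response No.
Faction B against Amend: payoffs 7, 8, 12, 17 → best response Amend.
Faction B against Delay: payoffs 13, 4, 1, 20 → best response Amend.
Mutual best responses: (Abstain, No).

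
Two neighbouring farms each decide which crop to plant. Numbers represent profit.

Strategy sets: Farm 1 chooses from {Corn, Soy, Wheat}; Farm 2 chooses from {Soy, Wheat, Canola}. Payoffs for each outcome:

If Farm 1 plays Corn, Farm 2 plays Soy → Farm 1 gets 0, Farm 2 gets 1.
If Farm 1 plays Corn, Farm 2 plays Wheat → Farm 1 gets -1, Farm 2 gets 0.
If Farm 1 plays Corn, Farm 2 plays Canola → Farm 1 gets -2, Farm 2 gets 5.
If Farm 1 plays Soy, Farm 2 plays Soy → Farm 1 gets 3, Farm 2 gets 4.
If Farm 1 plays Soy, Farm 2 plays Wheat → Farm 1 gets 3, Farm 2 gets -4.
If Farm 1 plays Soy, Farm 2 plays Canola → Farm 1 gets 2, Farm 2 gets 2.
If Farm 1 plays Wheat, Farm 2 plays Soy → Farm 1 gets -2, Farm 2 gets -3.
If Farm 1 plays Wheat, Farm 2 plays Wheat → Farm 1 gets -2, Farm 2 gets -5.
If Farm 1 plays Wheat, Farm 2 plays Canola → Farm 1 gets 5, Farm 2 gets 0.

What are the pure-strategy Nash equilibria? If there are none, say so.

Pure-strategy Nash equilibria: (Soy, Soy), (Wheat, Canola)

Farm 1 against Soy: payoffs 0, 3, -2 → best response Soy.
Farm 1 against Wheat: payoffs -1, 3, -2 → best response Soy.
Farm 1 against Canola: payoffs -2, 2, 5 → best response Wheat.
Farm 2 against Corn: payoffs 1, 0, 5 → best response Canola.
Farm 2 against Soy: payoffs 4, -4, 2 → best response Soy.
Farm 2 against Wheat: payoffs -3, -5, 0 → best response Canola.
Mutual best responses: (Soy, Soy); (Wheat, Canola).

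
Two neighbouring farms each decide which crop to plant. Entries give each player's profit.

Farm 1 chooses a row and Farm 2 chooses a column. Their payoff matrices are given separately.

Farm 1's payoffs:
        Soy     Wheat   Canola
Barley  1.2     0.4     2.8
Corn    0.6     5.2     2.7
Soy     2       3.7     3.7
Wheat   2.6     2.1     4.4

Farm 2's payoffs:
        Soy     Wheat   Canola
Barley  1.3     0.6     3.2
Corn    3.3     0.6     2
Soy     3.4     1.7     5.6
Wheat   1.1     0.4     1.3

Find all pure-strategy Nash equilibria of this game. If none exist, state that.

Farm 1 against Soy: payoffs 1.2, 0.6, 2, 2.6 → best response Wheat.
Farm 1 against Wheat: payoffs 0.4, 5.2, 3.7, 2.1 → best response Corn.
Farm 1 against Canola: payoffs 2.8, 2.7, 3.7, 4.4 → best response Wheat.
Farm 2 against Barley: payoffs 1.3, 0.6, 3.2 → best response Canola.
Farm 2 against Corn: payoffs 3.3, 0.6, 2 → best response Soy.
Farm 2 against Soy: payoffs 3.4, 1.7, 5.6 → best response Canola.
Farm 2 against Wheat: payoffs 1.1, 0.4, 1.3 → best response Canola.
Mutual best responses: (Wheat, Canola).

Pure NE: (Wheat, Canola)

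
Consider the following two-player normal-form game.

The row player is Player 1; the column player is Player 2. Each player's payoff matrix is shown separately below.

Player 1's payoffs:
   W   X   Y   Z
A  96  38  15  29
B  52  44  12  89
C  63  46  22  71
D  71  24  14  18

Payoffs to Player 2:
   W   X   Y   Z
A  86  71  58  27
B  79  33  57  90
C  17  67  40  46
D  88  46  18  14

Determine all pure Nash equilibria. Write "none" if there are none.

(A, W) and (B, Z) and (C, X)

(A, W): Player 1 gets 96, best alternative 71; Player 2 gets 86, best alternative 71. No profitable deviation — NE.
(A, X): Player 1 can switch to B (38 → 44). Not NE.
(A, Y): Player 1 can switch to C (15 → 22). Not NE.
(A, Z): Player 1 can switch to B (29 → 89). Not NE.
(B, W): Player 1 can switch to A (52 → 96). Not NE.
(B, X): Player 1 can switch to C (44 → 46). Not NE.
(B, Y): Player 1 can switch to A (12 → 15). Not NE.
(B, Z): Player 1 gets 89, best alternative 71; Player 2 gets 90, best alternative 79. No profitable deviation — NE.
(C, W): Player 1 can switch to A (63 → 96). Not NE.
(C, X): Player 1 gets 46, best alternative 44; Player 2 gets 67, best alternative 46. No profitable deviation — NE.
(C, Y): Player 2 can switch to X (40 → 67). Not NE.
(C, Z): Player 1 can switch to B (71 → 89). Not NE.
(D, W): Player 1 can switch to A (71 → 96). Not NE.
(The remaining 3 profiles each have a profitable deviation by the same check.)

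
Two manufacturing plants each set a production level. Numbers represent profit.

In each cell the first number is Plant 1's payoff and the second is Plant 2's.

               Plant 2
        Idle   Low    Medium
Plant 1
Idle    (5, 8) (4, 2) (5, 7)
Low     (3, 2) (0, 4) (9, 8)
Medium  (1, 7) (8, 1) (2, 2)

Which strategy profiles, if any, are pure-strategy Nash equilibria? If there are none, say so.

Pure-strategy Nash equilibria: (Idle, Idle); (Low, Medium)

For each strategy profile, look for a profitable unilateral deviation.
(Idle, Idle): Plant 1 gets 5, best alternative 3; Plant 2 gets 8, best alternative 7. No profitable deviation — NE.
(Idle, Low): Plant 1 can switch to Medium (4 → 8). Not NE.
(Idle, Medium): Plant 1 can switch to Low (5 → 9). Not NE.
(Low, Idle): Plant 1 can switch to Idle (3 → 5). Not NE.
(Low, Low): Plant 1 can switch to Idle (0 → 4). Not NE.
(Low, Medium): Plant 1 gets 9, best alternative 5; Plant 2 gets 8, best alternative 4. No profitable deviation — NE.
(Medium, Idle): Plant 1 can switch to Idle (1 → 5). Not NE.
(Medium, Low): Plant 2 can switch to Idle (1 → 7). Not NE.
(The remaining 1 profile has a profitable deviation by the same check.)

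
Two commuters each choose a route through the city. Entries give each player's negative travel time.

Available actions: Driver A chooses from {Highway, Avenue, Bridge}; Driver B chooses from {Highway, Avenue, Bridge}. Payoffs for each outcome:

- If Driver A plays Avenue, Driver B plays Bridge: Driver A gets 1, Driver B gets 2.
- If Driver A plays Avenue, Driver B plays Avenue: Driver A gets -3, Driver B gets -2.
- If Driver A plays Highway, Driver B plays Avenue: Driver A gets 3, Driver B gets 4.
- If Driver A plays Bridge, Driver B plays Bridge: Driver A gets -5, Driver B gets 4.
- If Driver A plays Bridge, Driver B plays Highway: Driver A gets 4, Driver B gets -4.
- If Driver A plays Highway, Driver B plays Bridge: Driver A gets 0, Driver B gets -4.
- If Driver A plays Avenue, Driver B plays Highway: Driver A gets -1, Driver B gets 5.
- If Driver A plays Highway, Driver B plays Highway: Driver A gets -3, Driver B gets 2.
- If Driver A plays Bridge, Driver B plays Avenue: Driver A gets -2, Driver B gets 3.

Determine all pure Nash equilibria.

The unique pure-strategy Nash equilibrium is (Highway, Avenue).

For each player, find the best response to each opponent profile; mutual best responses are the pure NE.
Driver A against Highway: payoffs -3, -1, 4 → best response Bridge.
Driver A against Avenue: payoffs 3, -3, -2 → best response Highway.
Driver A against Bridge: payoffs 0, 1, -5 → best response Avenue.
Driver B against Highway: payoffs 2, 4, -4 → best response Avenue.
Driver B against Avenue: payoffs 5, -2, 2 → best response Highway.
Driver B against Bridge: payoffs -4, 3, 4 → best response Bridge.
Mutual best responses: (Highway, Avenue).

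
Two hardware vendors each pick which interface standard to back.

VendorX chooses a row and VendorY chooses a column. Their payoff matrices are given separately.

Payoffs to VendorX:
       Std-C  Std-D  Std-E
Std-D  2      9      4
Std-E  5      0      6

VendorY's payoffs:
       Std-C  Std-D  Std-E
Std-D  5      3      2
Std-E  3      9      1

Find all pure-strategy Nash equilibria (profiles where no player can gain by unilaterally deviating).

For each player, find the best response to each opponent profile; mutual best responses are the pure NE.
VendorX against Std-C: payoffs 2, 5 → best response Std-E.
VendorX against Std-D: payoffs 9, 0 → best response Std-D.
VendorX against Std-E: payoffs 4, 6 → best response Std-E.
VendorY against Std-D: payoffs 5, 3, 2 → best response Std-C.
VendorY against Std-E: payoffs 3, 9, 1 → best response Std-D.
No profile is a mutual best response for all players.

There is no pure-strategy Nash equilibrium.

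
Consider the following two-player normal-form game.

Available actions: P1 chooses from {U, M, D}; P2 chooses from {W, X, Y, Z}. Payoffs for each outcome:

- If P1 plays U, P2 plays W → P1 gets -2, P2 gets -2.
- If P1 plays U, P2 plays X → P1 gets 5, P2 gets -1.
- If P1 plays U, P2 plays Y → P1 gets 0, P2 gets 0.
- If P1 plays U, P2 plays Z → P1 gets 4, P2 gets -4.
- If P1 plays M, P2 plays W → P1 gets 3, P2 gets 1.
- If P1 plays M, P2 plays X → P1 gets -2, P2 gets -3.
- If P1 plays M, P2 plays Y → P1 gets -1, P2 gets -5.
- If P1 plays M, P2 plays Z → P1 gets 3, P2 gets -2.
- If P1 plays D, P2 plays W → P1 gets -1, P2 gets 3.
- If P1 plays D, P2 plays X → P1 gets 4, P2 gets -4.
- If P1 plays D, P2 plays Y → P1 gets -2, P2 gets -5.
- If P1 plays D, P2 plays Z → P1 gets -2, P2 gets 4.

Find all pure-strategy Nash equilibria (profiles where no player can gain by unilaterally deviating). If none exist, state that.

The pure Nash equilibria are (U, Y) and (M, W).

(U, W): P1 can switch to M (-2 → 3). Not NE.
(U, X): P2 can switch to Y (-1 → 0). Not NE.
(U, Y): P1 gets 0, best alternative -1; P2 gets 0, best alternative -1. No profitable deviation — NE.
(U, Z): P2 can switch to W (-4 → -2). Not NE.
(M, W): P1 gets 3, best alternative -1; P2 gets 1, best alternative -2. No profitable deviation — NE.
(M, X): P1 can switch to U (-2 → 5). Not NE.
(M, Y): P1 can switch to U (-1 → 0). Not NE.
(M, Z): P1 can switch to U (3 → 4). Not NE.
(D, W): P1 can switch to M (-1 → 3). Not NE.
(D, X): P1 can switch to U (4 → 5). Not NE.
(The remaining 2 profiles each have a profitable deviation by the same check.)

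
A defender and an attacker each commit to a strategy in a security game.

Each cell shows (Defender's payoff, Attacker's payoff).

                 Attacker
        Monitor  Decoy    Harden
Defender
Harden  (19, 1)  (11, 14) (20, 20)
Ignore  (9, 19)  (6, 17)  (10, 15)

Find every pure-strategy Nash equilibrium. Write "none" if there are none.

Defender against Monitor: payoffs 19, 9 → best response Harden.
Defender against Decoy: payoffs 11, 6 → best response Harden.
Defender against Harden: payoffs 20, 10 → best response Harden.
Attacker against Harden: payoffs 1, 14, 20 → best response Harden.
Attacker against Ignore: payoffs 19, 17, 15 → best response Monitor.
Mutual best responses: (Harden, Harden).

(Harden, Harden)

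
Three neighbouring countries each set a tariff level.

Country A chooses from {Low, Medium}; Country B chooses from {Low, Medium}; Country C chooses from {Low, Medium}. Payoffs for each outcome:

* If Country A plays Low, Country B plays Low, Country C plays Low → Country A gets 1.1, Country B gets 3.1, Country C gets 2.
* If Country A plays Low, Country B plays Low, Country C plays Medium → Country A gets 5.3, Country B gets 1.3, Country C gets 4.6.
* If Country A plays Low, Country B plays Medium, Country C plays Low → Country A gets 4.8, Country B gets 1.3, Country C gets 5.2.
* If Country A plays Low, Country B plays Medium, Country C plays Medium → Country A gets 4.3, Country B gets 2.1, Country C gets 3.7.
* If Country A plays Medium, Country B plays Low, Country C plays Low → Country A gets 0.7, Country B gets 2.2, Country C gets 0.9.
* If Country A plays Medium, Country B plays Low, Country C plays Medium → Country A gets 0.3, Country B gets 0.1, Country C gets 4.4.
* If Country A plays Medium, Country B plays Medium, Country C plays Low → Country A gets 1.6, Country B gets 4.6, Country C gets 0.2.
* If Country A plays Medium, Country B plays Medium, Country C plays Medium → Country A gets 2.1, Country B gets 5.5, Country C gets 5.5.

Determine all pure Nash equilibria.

For each player, find the best response to each opponent profile; mutual best responses are the pure NE.
Country A against (Low, Low): payoffs 1.1, 0.7 → best response Low.
Country A against (Low, Medium): payoffs 5.3, 0.3 → best response Low.
Country A against (Medium, Low): payoffs 4.8, 1.6 → best response Low.
Country A against (Medium, Medium): payoffs 4.3, 2.1 → best response Low.
Country B against (Low, Low): payoffs 3.1, 1.3 → best response Low.
Country B against (Low, Medium): payoffs 1.3, 2.1 → best response Medium.
Country B against (Medium, Low): payoffs 2.2, 4.6 → best response Medium.
Country B against (Medium, Medium): payoffs 0.1, 5.5 → best response Medium.
Country C against (Low, Low): payoffs 2, 4.6 → best response Medium.
Country C against (Low, Medium): payoffs 5.2, 3.7 → best response Low.
Country C against (Medium, Low): payoffs 0.9, 4.4 → best response Medium.
Country C against (Medium, Medium): payoffs 0.2, 5.5 → best response Medium.
No profile is a mutual best response for all players.

This game has no pure Nash equilibrium.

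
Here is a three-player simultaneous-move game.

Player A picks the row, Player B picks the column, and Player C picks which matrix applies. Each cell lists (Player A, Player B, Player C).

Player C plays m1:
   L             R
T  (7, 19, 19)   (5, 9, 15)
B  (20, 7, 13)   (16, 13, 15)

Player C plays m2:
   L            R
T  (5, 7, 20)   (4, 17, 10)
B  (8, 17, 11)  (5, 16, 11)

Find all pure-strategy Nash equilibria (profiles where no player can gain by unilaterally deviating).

Player A against (L, m1): payoffs 7, 20 → best response B.
Player A against (L, m2): payoffs 5, 8 → best response B.
Player A against (R, m1): payoffs 5, 16 → best response B.
Player A against (R, m2): payoffs 4, 5 → best response B.
Player B against (T, m1): payoffs 19, 9 → best response L.
Player B against (T, m2): payoffs 7, 17 → best response R.
Player B against (B, m1): payoffs 7, 13 → best response R.
Player B against (B, m2): payoffs 17, 16 → best response L.
Player C against (T, L): payoffs 19, 20 → best response m2.
Player C against (T, R): payoffs 15, 10 → best response m1.
Player C against (B, L): payoffs 13, 11 → best response m1.
Player C against (B, R): payoffs 15, 11 → best response m1.
Mutual best responses: (B, R, m1).

The unique pure-strategy Nash equilibrium is (B, R, m1).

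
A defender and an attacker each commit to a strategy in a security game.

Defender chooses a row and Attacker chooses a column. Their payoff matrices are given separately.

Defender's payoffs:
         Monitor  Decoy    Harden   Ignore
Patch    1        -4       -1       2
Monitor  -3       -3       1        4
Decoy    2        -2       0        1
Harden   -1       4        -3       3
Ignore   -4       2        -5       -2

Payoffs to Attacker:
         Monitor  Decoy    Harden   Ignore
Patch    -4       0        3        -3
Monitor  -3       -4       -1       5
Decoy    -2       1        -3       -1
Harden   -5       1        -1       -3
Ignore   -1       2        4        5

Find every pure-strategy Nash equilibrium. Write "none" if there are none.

The pure Nash equilibria are (Monitor, Ignore), (Harden, Decoy).

For each strategy profile, look for a profitable unilateral deviation.
(Patch, Monitor): Defender can switch to Decoy (1 → 2). Not NE.
(Patch, Decoy): Defender can switch to Monitor (-4 → -3). Not NE.
(Patch, Harden): Defender can switch to Monitor (-1 → 1). Not NE.
(Patch, Ignore): Defender can switch to Monitor (2 → 4). Not NE.
(Monitor, Monitor): Defender can switch to Patch (-3 → 1). Not NE.
(Monitor, Decoy): Defender can switch to Decoy (-3 → -2). Not NE.
(Monitor, Ignore): Defender gets 4, best alternative 3; Attacker gets 5, best alternative -1. No profitable deviation — NE.
(Harden, Decoy): Defender gets 4, best alternative 2; Attacker gets 1, best alternative -1. No profitable deviation — NE.
(The remaining 12 profiles each have a profitable deviation by the same check.)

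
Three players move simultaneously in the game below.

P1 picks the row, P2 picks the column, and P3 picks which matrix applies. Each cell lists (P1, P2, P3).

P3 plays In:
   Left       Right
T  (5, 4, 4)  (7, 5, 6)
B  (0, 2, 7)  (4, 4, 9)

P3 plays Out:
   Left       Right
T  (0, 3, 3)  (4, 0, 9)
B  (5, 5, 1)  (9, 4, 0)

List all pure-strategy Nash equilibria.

This game has no pure Nash equilibrium.

P1 against (Left, In): payoffs 5, 0 → best response T.
P1 against (Left, Out): payoffs 0, 5 → best response B.
P1 against (Right, In): payoffs 7, 4 → best response T.
P1 against (Right, Out): payoffs 4, 9 → best response B.
P2 against (T, In): payoffs 4, 5 → best response Right.
P2 against (T, Out): payoffs 3, 0 → best response Left.
P2 against (B, In): payoffs 2, 4 → best response Right.
P2 against (B, Out): payoffs 5, 4 → best response Left.
P3 against (T, Left): payoffs 4, 3 → best response In.
P3 against (T, Right): payoffs 6, 9 → best response Out.
P3 against (B, Left): payoffs 7, 1 → best response In.
P3 against (B, Right): payoffs 9, 0 → best response In.
No profile is a mutual best response for all players.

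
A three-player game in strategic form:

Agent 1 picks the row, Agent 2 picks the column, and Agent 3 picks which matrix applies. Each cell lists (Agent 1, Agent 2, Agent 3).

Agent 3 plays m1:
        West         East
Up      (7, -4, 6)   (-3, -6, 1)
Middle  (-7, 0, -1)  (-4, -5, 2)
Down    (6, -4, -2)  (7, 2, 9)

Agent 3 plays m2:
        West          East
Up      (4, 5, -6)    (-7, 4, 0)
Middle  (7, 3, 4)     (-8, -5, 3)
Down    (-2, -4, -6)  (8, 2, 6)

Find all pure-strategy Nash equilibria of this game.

(Up, West, m1); (Middle, West, m2); (Down, East, m1)

(Up, West, m1): Agent 1 gets 7, best alternative 6; Agent 2 gets -4, best alternative -6; Agent 3 gets 6, best alternative -6. No profitable deviation — NE.
(Up, West, m2): Agent 1 can switch to Middle (4 → 7). Not NE.
(Up, East, m1): Agent 1 can switch to Down (-3 → 7). Not NE.
(Up, East, m2): Agent 1 can switch to Down (-7 → 8). Not NE.
(Middle, West, m1): Agent 1 can switch to Up (-7 → 7). Not NE.
(Middle, West, m2): Agent 1 gets 7, best alternative 4; Agent 2 gets 3, best alternative -5; Agent 3 gets 4, best alternative -1. No profitable deviation — NE.
(Middle, East, m1): Agent 1 can switch to Up (-4 → -3). Not NE.
(Middle, East, m2): Agent 1 can switch to Up (-8 → -7). Not NE.
(Down, East, m1): Agent 1 gets 7, best alternative -3; Agent 2 gets 2, best alternative -4; Agent 3 gets 9, best alternative 6. No profitable deviation — NE.
(The remaining 3 profiles each have a profitable deviation by the same check.)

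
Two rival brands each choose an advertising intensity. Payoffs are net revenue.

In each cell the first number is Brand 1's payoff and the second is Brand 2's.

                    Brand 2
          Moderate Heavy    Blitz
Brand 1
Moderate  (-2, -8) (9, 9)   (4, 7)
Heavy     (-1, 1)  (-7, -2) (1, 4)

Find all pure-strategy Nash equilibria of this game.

The unique pure-strategy Nash equilibrium is (Moderate, Heavy).

Mark each player's best response to every combination of opponents' strategies; a profile where every player is best-responding is a pure Nash equilibrium.
Brand 1 against Moderate: payoffs -2, -1 → best response Heavy.
Brand 1 against Heavy: payoffs 9, -7 → best response Moderate.
Brand 1 against Blitz: payoffs 4, 1 → best response Moderate.
Brand 2 against Moderate: payoffs -8, 9, 7 → best response Heavy.
Brand 2 against Heavy: payoffs 1, -2, 4 → best response Blitz.
Mutual best responses: (Moderate, Heavy).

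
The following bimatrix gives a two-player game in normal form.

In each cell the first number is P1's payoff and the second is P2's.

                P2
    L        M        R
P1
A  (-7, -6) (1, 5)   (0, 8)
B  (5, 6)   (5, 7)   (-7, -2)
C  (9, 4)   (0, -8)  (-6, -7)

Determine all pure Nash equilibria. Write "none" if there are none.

P1 against L: payoffs -7, 5, 9 → best response C.
P1 against M: payoffs 1, 5, 0 → best response B.
P1 against R: payoffs 0, -7, -6 → best response A.
P2 against A: payoffs -6, 5, 8 → best response R.
P2 against B: payoffs 6, 7, -2 → best response M.
P2 against C: payoffs 4, -8, -7 → best response L.
Mutual best responses: (A, R); (B, M); (C, L).

The pure Nash equilibria are (A, R); (B, M); (C, L).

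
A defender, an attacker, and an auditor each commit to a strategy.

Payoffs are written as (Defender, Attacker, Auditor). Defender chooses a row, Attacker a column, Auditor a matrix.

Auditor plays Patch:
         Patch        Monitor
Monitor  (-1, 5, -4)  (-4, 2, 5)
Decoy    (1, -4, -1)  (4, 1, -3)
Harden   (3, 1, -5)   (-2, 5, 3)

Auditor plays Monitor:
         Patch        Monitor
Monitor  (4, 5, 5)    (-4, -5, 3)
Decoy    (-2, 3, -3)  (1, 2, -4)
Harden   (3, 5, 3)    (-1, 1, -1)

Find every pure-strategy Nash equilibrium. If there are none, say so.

(Monitor, Patch, Monitor), (Decoy, Monitor, Patch)

For each player, find the best response to each opponent profile; mutual best responses are the pure NE.
Defender against (Patch, Patch): payoffs -1, 1, 3 → best response Harden.
Defender against (Patch, Monitor): payoffs 4, -2, 3 → best response Monitor.
Defender against (Monitor, Patch): payoffs -4, 4, -2 → best response Decoy.
Defender against (Monitor, Monitor): payoffs -4, 1, -1 → best response Decoy.
Attacker against (Monitor, Patch): payoffs 5, 2 → best response Patch.
Attacker against (Monitor, Monitor): payoffs 5, -5 → best response Patch.
Attacker against (Decoy, Patch): payoffs -4, 1 → best response Monitor.
Attacker against (Decoy, Monitor): payoffs 3, 2 → best response Patch.
Attacker against (Harden, Patch): payoffs 1, 5 → best response Monitor.
Attacker against (Harden, Monitor): payoffs 5, 1 → best response Patch.
Auditor against (Monitor, Patch): payoffs -4, 5 → best response Monitor.
Auditor against (Monitor, Monitor): payoffs 5, 3 → best response Patch.
Auditor against (Decoy, Patch): payoffs -1, -3 → best response Patch.
Auditor against (Decoy, Monitor): payoffs -3, -4 → best response Patch.
Auditor against (Harden, Patch): payoffs -5, 3 → best response Monitor.
Auditor against (Harden, Monitor): payoffs 3, -1 → best response Patch.
Mutual best responses: (Monitor, Patch, Monitor); (Decoy, Monitor, Patch).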